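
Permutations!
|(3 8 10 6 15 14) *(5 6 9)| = |(3 8 10 9 5 6 15 14)| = 8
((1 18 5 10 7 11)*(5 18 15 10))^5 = ((18)(1 15 10 7 11))^5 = (18)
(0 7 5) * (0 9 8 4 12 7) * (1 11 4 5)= (1 11 4 12 7)(5 9 8)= [0, 11, 2, 3, 12, 9, 6, 1, 5, 8, 10, 4, 7]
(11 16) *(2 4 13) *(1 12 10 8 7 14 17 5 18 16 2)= [0, 12, 4, 3, 13, 18, 6, 14, 7, 9, 8, 2, 10, 1, 17, 15, 11, 5, 16]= (1 12 10 8 7 14 17 5 18 16 11 2 4 13)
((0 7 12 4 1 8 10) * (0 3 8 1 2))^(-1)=((0 7 12 4 2)(3 8 10))^(-1)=(0 2 4 12 7)(3 10 8)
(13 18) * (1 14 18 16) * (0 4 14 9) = [4, 9, 2, 3, 14, 5, 6, 7, 8, 0, 10, 11, 12, 16, 18, 15, 1, 17, 13] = (0 4 14 18 13 16 1 9)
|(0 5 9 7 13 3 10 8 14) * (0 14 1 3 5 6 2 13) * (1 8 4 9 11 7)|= |(14)(0 6 2 13 5 11 7)(1 3 10 4 9)|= 35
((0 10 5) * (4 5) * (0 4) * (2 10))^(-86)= (0 2 10)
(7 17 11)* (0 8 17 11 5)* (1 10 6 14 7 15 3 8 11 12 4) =(0 11 15 3 8 17 5)(1 10 6 14 7 12 4) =[11, 10, 2, 8, 1, 0, 14, 12, 17, 9, 6, 15, 4, 13, 7, 3, 16, 5]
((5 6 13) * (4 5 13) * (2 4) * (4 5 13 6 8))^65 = ((2 5 8 4 13 6))^65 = (2 6 13 4 8 5)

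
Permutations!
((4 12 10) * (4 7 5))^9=(4 5 7 10 12)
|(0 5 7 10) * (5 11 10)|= 6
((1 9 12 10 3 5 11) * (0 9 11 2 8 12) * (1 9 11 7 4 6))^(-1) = ((0 11 9)(1 7 4 6)(2 8 12 10 3 5))^(-1) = (0 9 11)(1 6 4 7)(2 5 3 10 12 8)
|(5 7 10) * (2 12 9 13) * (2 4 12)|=|(4 12 9 13)(5 7 10)|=12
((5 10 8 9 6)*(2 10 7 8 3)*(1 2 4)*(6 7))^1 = (1 2 10 3 4)(5 6)(7 8 9)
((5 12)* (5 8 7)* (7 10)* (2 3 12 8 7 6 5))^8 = ((2 3 12 7)(5 8 10 6))^8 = (12)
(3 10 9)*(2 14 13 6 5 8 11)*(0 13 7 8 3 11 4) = [13, 1, 14, 10, 0, 3, 5, 8, 4, 11, 9, 2, 12, 6, 7] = (0 13 6 5 3 10 9 11 2 14 7 8 4)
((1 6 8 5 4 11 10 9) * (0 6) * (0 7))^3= ((0 6 8 5 4 11 10 9 1 7))^3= (0 5 10 7 8 11 1 6 4 9)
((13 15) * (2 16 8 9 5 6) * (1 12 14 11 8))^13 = (1 11 5 16 14 9 2 12 8 6)(13 15)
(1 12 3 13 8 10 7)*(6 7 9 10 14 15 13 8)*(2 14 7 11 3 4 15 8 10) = [0, 12, 14, 10, 15, 5, 11, 1, 7, 2, 9, 3, 4, 6, 8, 13] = (1 12 4 15 13 6 11 3 10 9 2 14 8 7)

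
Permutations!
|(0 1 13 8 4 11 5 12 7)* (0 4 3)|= 5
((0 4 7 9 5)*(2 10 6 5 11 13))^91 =((0 4 7 9 11 13 2 10 6 5))^91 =(0 4 7 9 11 13 2 10 6 5)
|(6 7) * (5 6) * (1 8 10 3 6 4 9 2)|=|(1 8 10 3 6 7 5 4 9 2)|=10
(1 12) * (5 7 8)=(1 12)(5 7 8)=[0, 12, 2, 3, 4, 7, 6, 8, 5, 9, 10, 11, 1]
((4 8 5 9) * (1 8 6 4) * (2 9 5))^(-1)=(1 9 2 8)(4 6)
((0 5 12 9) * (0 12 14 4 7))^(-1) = (0 7 4 14 5)(9 12)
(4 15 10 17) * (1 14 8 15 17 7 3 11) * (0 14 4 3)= (0 14 8 15 10 7)(1 4 17 3 11)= [14, 4, 2, 11, 17, 5, 6, 0, 15, 9, 7, 1, 12, 13, 8, 10, 16, 3]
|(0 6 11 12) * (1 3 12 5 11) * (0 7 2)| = 14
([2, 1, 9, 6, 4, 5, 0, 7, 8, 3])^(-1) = [6, 1, 0, 9, 4, 5, 3, 7, 8, 2]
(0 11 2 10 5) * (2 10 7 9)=(0 11 10 5)(2 7 9)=[11, 1, 7, 3, 4, 0, 6, 9, 8, 2, 5, 10]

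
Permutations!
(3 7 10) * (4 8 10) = [0, 1, 2, 7, 8, 5, 6, 4, 10, 9, 3] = (3 7 4 8 10)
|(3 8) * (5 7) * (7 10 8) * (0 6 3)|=7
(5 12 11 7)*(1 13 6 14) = [0, 13, 2, 3, 4, 12, 14, 5, 8, 9, 10, 7, 11, 6, 1] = (1 13 6 14)(5 12 11 7)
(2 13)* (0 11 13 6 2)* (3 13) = (0 11 3 13)(2 6) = [11, 1, 6, 13, 4, 5, 2, 7, 8, 9, 10, 3, 12, 0]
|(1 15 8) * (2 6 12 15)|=|(1 2 6 12 15 8)|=6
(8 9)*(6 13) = (6 13)(8 9) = [0, 1, 2, 3, 4, 5, 13, 7, 9, 8, 10, 11, 12, 6]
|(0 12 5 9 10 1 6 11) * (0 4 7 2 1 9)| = |(0 12 5)(1 6 11 4 7 2)(9 10)| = 6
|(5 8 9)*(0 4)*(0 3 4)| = 6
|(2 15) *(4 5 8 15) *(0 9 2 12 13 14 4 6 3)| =|(0 9 2 6 3)(4 5 8 15 12 13 14)| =35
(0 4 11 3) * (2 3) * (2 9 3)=(0 4 11 9 3)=[4, 1, 2, 0, 11, 5, 6, 7, 8, 3, 10, 9]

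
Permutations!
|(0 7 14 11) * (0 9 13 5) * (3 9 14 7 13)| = 6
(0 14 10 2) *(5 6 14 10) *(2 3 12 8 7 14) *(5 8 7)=(0 10 3 12 7 14 8 5 6 2)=[10, 1, 0, 12, 4, 6, 2, 14, 5, 9, 3, 11, 7, 13, 8]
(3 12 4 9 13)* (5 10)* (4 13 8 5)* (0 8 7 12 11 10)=(0 8 5)(3 11 10 4 9 7 12 13)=[8, 1, 2, 11, 9, 0, 6, 12, 5, 7, 4, 10, 13, 3]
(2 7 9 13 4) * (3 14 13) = (2 7 9 3 14 13 4) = [0, 1, 7, 14, 2, 5, 6, 9, 8, 3, 10, 11, 12, 4, 13]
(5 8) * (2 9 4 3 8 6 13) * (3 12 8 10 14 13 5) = [0, 1, 9, 10, 12, 6, 5, 7, 3, 4, 14, 11, 8, 2, 13] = (2 9 4 12 8 3 10 14 13)(5 6)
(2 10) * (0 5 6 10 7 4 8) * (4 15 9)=(0 5 6 10 2 7 15 9 4 8)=[5, 1, 7, 3, 8, 6, 10, 15, 0, 4, 2, 11, 12, 13, 14, 9]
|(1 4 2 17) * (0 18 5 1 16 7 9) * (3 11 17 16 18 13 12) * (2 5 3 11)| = |(0 13 12 11 17 18 3 2 16 7 9)(1 4 5)| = 33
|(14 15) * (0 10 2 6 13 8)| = 6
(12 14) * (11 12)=(11 12 14)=[0, 1, 2, 3, 4, 5, 6, 7, 8, 9, 10, 12, 14, 13, 11]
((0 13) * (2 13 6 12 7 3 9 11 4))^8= ((0 6 12 7 3 9 11 4 2 13))^8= (0 2 11 3 12)(4 9 7 6 13)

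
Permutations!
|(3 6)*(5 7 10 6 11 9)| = 7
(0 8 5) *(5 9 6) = (0 8 9 6 5) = [8, 1, 2, 3, 4, 0, 5, 7, 9, 6]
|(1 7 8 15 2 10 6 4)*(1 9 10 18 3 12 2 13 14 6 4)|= |(1 7 8 15 13 14 6)(2 18 3 12)(4 9 10)|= 84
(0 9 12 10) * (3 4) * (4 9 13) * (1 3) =[13, 3, 2, 9, 1, 5, 6, 7, 8, 12, 0, 11, 10, 4] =(0 13 4 1 3 9 12 10)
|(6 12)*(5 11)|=2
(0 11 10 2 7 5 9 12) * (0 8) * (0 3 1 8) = [11, 8, 7, 1, 4, 9, 6, 5, 3, 12, 2, 10, 0] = (0 11 10 2 7 5 9 12)(1 8 3)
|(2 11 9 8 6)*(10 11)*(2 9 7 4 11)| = 6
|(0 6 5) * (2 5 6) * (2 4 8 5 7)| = 4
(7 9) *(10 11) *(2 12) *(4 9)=[0, 1, 12, 3, 9, 5, 6, 4, 8, 7, 11, 10, 2]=(2 12)(4 9 7)(10 11)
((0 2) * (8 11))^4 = (11)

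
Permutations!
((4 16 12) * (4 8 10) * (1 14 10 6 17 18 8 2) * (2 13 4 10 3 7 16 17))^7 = (1 4 14 17 3 18 7 8 16 6 12 2 13)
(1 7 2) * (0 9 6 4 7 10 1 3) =(0 9 6 4 7 2 3)(1 10) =[9, 10, 3, 0, 7, 5, 4, 2, 8, 6, 1]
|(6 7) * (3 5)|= 2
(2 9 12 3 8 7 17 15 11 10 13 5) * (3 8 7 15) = (2 9 12 8 15 11 10 13 5)(3 7 17) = [0, 1, 9, 7, 4, 2, 6, 17, 15, 12, 13, 10, 8, 5, 14, 11, 16, 3]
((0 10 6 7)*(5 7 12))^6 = (12) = ((0 10 6 12 5 7))^6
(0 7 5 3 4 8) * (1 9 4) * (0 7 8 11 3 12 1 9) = (0 8 7 5 12 1)(3 9 4 11) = [8, 0, 2, 9, 11, 12, 6, 5, 7, 4, 10, 3, 1]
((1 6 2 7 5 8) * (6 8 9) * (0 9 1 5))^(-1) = (0 7 2 6 9)(1 5 8)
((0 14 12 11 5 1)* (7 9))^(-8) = ((0 14 12 11 5 1)(7 9))^(-8) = (0 5 12)(1 11 14)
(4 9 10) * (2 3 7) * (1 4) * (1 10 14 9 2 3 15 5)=(1 4 2 15 5)(3 7)(9 14)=[0, 4, 15, 7, 2, 1, 6, 3, 8, 14, 10, 11, 12, 13, 9, 5]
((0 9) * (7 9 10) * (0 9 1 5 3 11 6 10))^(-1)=(1 7 10 6 11 3 5)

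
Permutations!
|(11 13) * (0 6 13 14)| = 5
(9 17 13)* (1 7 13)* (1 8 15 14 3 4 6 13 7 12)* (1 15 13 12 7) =[0, 7, 2, 4, 6, 5, 12, 1, 13, 17, 10, 11, 15, 9, 3, 14, 16, 8] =(1 7)(3 4 6 12 15 14)(8 13 9 17)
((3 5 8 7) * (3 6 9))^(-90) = ((3 5 8 7 6 9))^(-90) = (9)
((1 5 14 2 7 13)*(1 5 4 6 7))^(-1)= (1 2 14 5 13 7 6 4)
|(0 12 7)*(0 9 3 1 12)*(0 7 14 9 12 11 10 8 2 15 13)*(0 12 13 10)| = |(0 7 13 12 14 9 3 1 11)(2 15 10 8)| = 36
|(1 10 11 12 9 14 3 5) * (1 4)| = 9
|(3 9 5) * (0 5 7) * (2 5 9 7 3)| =|(0 9 3 7)(2 5)| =4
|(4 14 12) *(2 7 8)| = 3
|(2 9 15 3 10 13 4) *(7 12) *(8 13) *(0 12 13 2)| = 30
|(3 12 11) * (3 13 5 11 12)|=3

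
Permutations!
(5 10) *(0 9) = (0 9)(5 10) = [9, 1, 2, 3, 4, 10, 6, 7, 8, 0, 5]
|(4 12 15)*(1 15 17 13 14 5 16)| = 9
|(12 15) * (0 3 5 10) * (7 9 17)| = |(0 3 5 10)(7 9 17)(12 15)| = 12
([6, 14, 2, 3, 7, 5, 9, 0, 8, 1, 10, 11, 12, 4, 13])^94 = (0 4 14 9)(1 6 7 13)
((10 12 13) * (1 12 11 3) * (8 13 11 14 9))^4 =(8 9 14 10 13)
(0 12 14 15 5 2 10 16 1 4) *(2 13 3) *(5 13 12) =(0 5 12 14 15 13 3 2 10 16 1 4) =[5, 4, 10, 2, 0, 12, 6, 7, 8, 9, 16, 11, 14, 3, 15, 13, 1]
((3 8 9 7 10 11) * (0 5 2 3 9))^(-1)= (0 8 3 2 5)(7 9 11 10)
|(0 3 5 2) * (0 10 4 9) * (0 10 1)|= |(0 3 5 2 1)(4 9 10)|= 15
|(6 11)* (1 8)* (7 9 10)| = 6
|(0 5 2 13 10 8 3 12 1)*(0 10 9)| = |(0 5 2 13 9)(1 10 8 3 12)| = 5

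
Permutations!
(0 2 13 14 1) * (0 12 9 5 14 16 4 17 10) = (0 2 13 16 4 17 10)(1 12 9 5 14) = [2, 12, 13, 3, 17, 14, 6, 7, 8, 5, 0, 11, 9, 16, 1, 15, 4, 10]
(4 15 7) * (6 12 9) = (4 15 7)(6 12 9) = [0, 1, 2, 3, 15, 5, 12, 4, 8, 6, 10, 11, 9, 13, 14, 7]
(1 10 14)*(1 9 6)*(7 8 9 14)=[0, 10, 2, 3, 4, 5, 1, 8, 9, 6, 7, 11, 12, 13, 14]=(14)(1 10 7 8 9 6)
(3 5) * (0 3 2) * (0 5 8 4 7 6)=(0 3 8 4 7 6)(2 5)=[3, 1, 5, 8, 7, 2, 0, 6, 4]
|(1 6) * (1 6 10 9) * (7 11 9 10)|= |(1 7 11 9)|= 4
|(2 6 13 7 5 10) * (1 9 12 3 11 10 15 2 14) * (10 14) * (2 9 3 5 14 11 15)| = 11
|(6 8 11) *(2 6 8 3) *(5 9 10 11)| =15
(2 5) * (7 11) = (2 5)(7 11) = [0, 1, 5, 3, 4, 2, 6, 11, 8, 9, 10, 7]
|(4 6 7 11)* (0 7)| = |(0 7 11 4 6)| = 5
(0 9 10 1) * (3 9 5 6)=[5, 0, 2, 9, 4, 6, 3, 7, 8, 10, 1]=(0 5 6 3 9 10 1)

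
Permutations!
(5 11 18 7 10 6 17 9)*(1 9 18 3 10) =(1 9 5 11 3 10 6 17 18 7) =[0, 9, 2, 10, 4, 11, 17, 1, 8, 5, 6, 3, 12, 13, 14, 15, 16, 18, 7]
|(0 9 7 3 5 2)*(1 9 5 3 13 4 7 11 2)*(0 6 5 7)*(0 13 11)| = |(0 7 11 2 6 5 1 9)(4 13)| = 8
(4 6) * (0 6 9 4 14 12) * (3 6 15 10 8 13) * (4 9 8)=(0 15 10 4 8 13 3 6 14 12)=[15, 1, 2, 6, 8, 5, 14, 7, 13, 9, 4, 11, 0, 3, 12, 10]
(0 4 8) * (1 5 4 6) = (0 6 1 5 4 8) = [6, 5, 2, 3, 8, 4, 1, 7, 0]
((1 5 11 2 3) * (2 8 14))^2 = ((1 5 11 8 14 2 3))^2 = (1 11 14 3 5 8 2)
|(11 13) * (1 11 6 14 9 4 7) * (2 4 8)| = |(1 11 13 6 14 9 8 2 4 7)| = 10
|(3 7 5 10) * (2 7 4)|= |(2 7 5 10 3 4)|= 6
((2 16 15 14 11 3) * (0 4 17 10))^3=(0 10 17 4)(2 14)(3 15)(11 16)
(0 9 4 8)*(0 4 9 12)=(0 12)(4 8)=[12, 1, 2, 3, 8, 5, 6, 7, 4, 9, 10, 11, 0]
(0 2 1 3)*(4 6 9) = (0 2 1 3)(4 6 9) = [2, 3, 1, 0, 6, 5, 9, 7, 8, 4]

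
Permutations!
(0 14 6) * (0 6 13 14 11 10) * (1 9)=[11, 9, 2, 3, 4, 5, 6, 7, 8, 1, 0, 10, 12, 14, 13]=(0 11 10)(1 9)(13 14)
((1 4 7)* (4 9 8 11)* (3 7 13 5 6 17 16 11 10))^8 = (1 8 3)(4 13 5 6 17 16 11)(7 9 10)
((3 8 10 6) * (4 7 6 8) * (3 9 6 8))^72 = ((3 4 7 8 10)(6 9))^72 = (3 7 10 4 8)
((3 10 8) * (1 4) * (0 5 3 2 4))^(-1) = (0 1 4 2 8 10 3 5)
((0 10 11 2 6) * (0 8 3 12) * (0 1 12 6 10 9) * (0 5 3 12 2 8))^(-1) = (0 6 3 5 9)(1 12 8 11 10 2)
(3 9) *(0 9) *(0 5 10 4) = (0 9 3 5 10 4) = [9, 1, 2, 5, 0, 10, 6, 7, 8, 3, 4]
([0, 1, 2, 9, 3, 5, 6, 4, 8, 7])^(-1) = [0, 1, 2, 4, 7, 5, 6, 9, 8, 3]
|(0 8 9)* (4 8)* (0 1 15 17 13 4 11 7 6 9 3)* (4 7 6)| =|(0 11 6 9 1 15 17 13 7 4 8 3)| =12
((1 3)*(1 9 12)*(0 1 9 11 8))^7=((0 1 3 11 8)(9 12))^7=(0 3 8 1 11)(9 12)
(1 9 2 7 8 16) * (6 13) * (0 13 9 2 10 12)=(0 13 6 9 10 12)(1 2 7 8 16)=[13, 2, 7, 3, 4, 5, 9, 8, 16, 10, 12, 11, 0, 6, 14, 15, 1]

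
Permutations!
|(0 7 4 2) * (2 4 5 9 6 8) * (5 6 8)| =7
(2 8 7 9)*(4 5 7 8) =[0, 1, 4, 3, 5, 7, 6, 9, 8, 2] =(2 4 5 7 9)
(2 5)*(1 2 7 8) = (1 2 5 7 8) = [0, 2, 5, 3, 4, 7, 6, 8, 1]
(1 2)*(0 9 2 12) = (0 9 2 1 12) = [9, 12, 1, 3, 4, 5, 6, 7, 8, 2, 10, 11, 0]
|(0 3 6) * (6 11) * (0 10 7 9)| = 7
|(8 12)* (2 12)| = 3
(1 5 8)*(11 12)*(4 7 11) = (1 5 8)(4 7 11 12) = [0, 5, 2, 3, 7, 8, 6, 11, 1, 9, 10, 12, 4]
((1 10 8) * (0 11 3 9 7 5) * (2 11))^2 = (0 11 9 5 2 3 7)(1 8 10)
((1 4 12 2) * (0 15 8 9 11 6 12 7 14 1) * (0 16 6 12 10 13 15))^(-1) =(1 14 7 4)(2 12 11 9 8 15 13 10 6 16)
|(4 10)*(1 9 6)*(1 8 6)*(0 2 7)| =6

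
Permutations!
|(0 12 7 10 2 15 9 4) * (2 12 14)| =6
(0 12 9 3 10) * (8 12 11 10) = [11, 1, 2, 8, 4, 5, 6, 7, 12, 3, 0, 10, 9] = (0 11 10)(3 8 12 9)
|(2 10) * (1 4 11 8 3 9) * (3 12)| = |(1 4 11 8 12 3 9)(2 10)| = 14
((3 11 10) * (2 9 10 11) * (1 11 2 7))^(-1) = (1 7 3 10 9 2 11)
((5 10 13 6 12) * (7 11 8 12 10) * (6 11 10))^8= (5 7 10 13 11 8 12)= ((5 7 10 13 11 8 12))^8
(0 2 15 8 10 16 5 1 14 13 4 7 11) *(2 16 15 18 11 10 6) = [16, 14, 18, 3, 7, 1, 2, 10, 6, 9, 15, 0, 12, 4, 13, 8, 5, 17, 11] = (0 16 5 1 14 13 4 7 10 15 8 6 2 18 11)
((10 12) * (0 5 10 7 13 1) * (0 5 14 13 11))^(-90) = (14)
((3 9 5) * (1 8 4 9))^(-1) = ((1 8 4 9 5 3))^(-1) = (1 3 5 9 4 8)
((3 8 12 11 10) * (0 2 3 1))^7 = (0 1 10 11 12 8 3 2)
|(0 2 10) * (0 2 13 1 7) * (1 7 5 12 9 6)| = |(0 13 7)(1 5 12 9 6)(2 10)| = 30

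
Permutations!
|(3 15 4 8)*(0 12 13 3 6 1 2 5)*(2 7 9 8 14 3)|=|(0 12 13 2 5)(1 7 9 8 6)(3 15 4 14)|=20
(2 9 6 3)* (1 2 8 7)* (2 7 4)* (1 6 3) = (1 7 6)(2 9 3 8 4) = [0, 7, 9, 8, 2, 5, 1, 6, 4, 3]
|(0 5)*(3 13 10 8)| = |(0 5)(3 13 10 8)| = 4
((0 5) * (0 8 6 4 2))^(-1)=((0 5 8 6 4 2))^(-1)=(0 2 4 6 8 5)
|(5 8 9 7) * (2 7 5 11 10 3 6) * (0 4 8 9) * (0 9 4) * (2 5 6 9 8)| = 9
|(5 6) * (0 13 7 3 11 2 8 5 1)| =|(0 13 7 3 11 2 8 5 6 1)| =10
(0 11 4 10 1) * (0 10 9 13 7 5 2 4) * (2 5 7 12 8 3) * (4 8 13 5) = (0 11)(1 10)(2 8 3)(4 9 5)(12 13) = [11, 10, 8, 2, 9, 4, 6, 7, 3, 5, 1, 0, 13, 12]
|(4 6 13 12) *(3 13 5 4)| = 3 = |(3 13 12)(4 6 5)|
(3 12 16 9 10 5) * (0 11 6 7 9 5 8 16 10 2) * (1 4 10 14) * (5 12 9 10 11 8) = (0 8 16 12 14 1 4 11 6 7 10 5 3 9 2) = [8, 4, 0, 9, 11, 3, 7, 10, 16, 2, 5, 6, 14, 13, 1, 15, 12]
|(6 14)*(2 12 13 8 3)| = |(2 12 13 8 3)(6 14)| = 10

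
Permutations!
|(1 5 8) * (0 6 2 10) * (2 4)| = 15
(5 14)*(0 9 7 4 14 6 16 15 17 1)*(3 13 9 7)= [7, 0, 2, 13, 14, 6, 16, 4, 8, 3, 10, 11, 12, 9, 5, 17, 15, 1]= (0 7 4 14 5 6 16 15 17 1)(3 13 9)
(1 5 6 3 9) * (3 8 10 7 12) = (1 5 6 8 10 7 12 3 9) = [0, 5, 2, 9, 4, 6, 8, 12, 10, 1, 7, 11, 3]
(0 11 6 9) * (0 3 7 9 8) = (0 11 6 8)(3 7 9) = [11, 1, 2, 7, 4, 5, 8, 9, 0, 3, 10, 6]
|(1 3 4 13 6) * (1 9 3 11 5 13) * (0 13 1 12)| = 21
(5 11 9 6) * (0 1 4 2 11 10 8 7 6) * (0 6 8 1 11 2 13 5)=(0 11 9 6)(1 4 13 5 10)(7 8)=[11, 4, 2, 3, 13, 10, 0, 8, 7, 6, 1, 9, 12, 5]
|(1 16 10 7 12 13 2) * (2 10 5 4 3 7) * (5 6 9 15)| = 13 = |(1 16 6 9 15 5 4 3 7 12 13 10 2)|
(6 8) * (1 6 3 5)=(1 6 8 3 5)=[0, 6, 2, 5, 4, 1, 8, 7, 3]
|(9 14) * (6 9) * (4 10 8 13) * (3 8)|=|(3 8 13 4 10)(6 9 14)|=15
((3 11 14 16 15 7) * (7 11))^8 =(16)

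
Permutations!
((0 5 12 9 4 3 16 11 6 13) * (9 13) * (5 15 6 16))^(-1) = ((0 15 6 9 4 3 5 12 13)(11 16))^(-1) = (0 13 12 5 3 4 9 6 15)(11 16)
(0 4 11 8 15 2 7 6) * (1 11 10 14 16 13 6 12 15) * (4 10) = (0 10 14 16 13 6)(1 11 8)(2 7 12 15) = [10, 11, 7, 3, 4, 5, 0, 12, 1, 9, 14, 8, 15, 6, 16, 2, 13]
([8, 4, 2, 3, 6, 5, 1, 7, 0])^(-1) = [8, 6, 2, 3, 1, 5, 4, 7, 0]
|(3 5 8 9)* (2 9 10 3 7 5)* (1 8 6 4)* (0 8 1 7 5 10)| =8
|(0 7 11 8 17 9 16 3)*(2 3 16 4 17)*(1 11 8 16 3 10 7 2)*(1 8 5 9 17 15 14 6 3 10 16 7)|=|(17)(0 2 16 10 1 11 7 5 9 4 15 14 6 3)|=14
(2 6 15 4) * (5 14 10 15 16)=[0, 1, 6, 3, 2, 14, 16, 7, 8, 9, 15, 11, 12, 13, 10, 4, 5]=(2 6 16 5 14 10 15 4)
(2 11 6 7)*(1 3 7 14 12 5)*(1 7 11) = (1 3 11 6 14 12 5 7 2) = [0, 3, 1, 11, 4, 7, 14, 2, 8, 9, 10, 6, 5, 13, 12]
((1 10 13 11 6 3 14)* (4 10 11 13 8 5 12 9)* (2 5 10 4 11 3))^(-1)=(1 14 3)(2 6 11 9 12 5)(8 10)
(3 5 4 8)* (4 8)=(3 5 8)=[0, 1, 2, 5, 4, 8, 6, 7, 3]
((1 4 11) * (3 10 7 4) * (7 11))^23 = ((1 3 10 11)(4 7))^23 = (1 11 10 3)(4 7)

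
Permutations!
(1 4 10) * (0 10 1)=(0 10)(1 4)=[10, 4, 2, 3, 1, 5, 6, 7, 8, 9, 0]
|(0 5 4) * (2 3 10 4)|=6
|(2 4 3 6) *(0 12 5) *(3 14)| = 15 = |(0 12 5)(2 4 14 3 6)|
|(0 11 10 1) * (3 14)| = 4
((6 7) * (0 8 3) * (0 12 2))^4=(0 2 12 3 8)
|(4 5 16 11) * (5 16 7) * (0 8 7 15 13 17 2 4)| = |(0 8 7 5 15 13 17 2 4 16 11)| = 11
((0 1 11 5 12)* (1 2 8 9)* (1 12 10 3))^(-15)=((0 2 8 9 12)(1 11 5 10 3))^(-15)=(12)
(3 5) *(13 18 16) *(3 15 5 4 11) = (3 4 11)(5 15)(13 18 16) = [0, 1, 2, 4, 11, 15, 6, 7, 8, 9, 10, 3, 12, 18, 14, 5, 13, 17, 16]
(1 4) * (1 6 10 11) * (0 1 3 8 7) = (0 1 4 6 10 11 3 8 7) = [1, 4, 2, 8, 6, 5, 10, 0, 7, 9, 11, 3]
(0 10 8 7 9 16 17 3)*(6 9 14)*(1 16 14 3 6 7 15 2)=(0 10 8 15 2 1 16 17 6 9 14 7 3)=[10, 16, 1, 0, 4, 5, 9, 3, 15, 14, 8, 11, 12, 13, 7, 2, 17, 6]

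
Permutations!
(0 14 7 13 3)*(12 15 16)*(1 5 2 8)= (0 14 7 13 3)(1 5 2 8)(12 15 16)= [14, 5, 8, 0, 4, 2, 6, 13, 1, 9, 10, 11, 15, 3, 7, 16, 12]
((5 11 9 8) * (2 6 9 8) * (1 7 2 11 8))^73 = ((1 7 2 6 9 11)(5 8))^73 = (1 7 2 6 9 11)(5 8)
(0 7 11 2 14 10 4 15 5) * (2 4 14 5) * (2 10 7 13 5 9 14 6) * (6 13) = [6, 1, 9, 3, 15, 0, 2, 11, 8, 14, 13, 4, 12, 5, 7, 10] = (0 6 2 9 14 7 11 4 15 10 13 5)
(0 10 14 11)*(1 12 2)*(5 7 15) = (0 10 14 11)(1 12 2)(5 7 15) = [10, 12, 1, 3, 4, 7, 6, 15, 8, 9, 14, 0, 2, 13, 11, 5]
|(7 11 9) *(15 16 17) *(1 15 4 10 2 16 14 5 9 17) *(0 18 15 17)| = 24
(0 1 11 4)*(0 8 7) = (0 1 11 4 8 7) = [1, 11, 2, 3, 8, 5, 6, 0, 7, 9, 10, 4]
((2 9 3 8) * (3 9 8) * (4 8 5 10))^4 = (2 8 4 10 5)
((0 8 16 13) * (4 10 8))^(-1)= (0 13 16 8 10 4)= ((0 4 10 8 16 13))^(-1)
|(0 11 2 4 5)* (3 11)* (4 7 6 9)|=9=|(0 3 11 2 7 6 9 4 5)|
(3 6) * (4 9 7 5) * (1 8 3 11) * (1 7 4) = [0, 8, 2, 6, 9, 1, 11, 5, 3, 4, 10, 7] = (1 8 3 6 11 7 5)(4 9)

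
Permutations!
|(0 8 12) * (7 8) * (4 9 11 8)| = |(0 7 4 9 11 8 12)| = 7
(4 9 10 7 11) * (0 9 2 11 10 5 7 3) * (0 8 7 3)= (0 9 5 3 8 7 10)(2 11 4)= [9, 1, 11, 8, 2, 3, 6, 10, 7, 5, 0, 4]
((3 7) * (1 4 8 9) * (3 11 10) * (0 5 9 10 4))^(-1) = (0 1 9 5)(3 10 8 4 11 7)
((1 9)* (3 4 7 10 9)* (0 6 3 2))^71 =(0 2 1 9 10 7 4 3 6)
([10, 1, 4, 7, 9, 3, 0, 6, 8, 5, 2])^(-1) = [6, 1, 10, 5, 2, 9, 7, 3, 8, 4, 0]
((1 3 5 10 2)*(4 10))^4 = ((1 3 5 4 10 2))^4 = (1 10 5)(2 4 3)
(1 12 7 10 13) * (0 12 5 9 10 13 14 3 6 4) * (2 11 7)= (0 12 2 11 7 13 1 5 9 10 14 3 6 4)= [12, 5, 11, 6, 0, 9, 4, 13, 8, 10, 14, 7, 2, 1, 3]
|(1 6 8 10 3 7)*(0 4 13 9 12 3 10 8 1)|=|(0 4 13 9 12 3 7)(1 6)|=14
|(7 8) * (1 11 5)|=6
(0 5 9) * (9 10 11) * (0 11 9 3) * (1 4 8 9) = (0 5 10 1 4 8 9 11 3) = [5, 4, 2, 0, 8, 10, 6, 7, 9, 11, 1, 3]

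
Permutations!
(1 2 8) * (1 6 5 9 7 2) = (2 8 6 5 9 7) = [0, 1, 8, 3, 4, 9, 5, 2, 6, 7]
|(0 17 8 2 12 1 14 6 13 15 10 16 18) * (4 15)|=|(0 17 8 2 12 1 14 6 13 4 15 10 16 18)|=14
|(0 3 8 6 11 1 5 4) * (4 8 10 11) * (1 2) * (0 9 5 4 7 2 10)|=8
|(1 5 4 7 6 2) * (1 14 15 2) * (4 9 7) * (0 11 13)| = 15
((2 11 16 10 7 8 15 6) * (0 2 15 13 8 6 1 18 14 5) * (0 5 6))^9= (0 16)(1 15 6 14 18)(2 10)(7 11)(8 13)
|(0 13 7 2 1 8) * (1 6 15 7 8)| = |(0 13 8)(2 6 15 7)| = 12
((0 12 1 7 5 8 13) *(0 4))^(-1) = (0 4 13 8 5 7 1 12)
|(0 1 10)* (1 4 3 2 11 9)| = 8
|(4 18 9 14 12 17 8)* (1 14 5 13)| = |(1 14 12 17 8 4 18 9 5 13)| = 10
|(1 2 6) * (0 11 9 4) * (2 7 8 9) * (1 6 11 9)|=6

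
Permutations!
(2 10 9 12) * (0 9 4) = (0 9 12 2 10 4) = [9, 1, 10, 3, 0, 5, 6, 7, 8, 12, 4, 11, 2]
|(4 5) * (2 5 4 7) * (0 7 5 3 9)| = 5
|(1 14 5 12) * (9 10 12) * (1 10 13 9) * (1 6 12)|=|(1 14 5 6 12 10)(9 13)|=6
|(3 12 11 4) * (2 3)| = 5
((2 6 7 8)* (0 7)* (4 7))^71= (0 6 2 8 7 4)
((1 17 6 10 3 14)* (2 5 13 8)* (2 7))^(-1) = (1 14 3 10 6 17)(2 7 8 13 5)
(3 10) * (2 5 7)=(2 5 7)(3 10)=[0, 1, 5, 10, 4, 7, 6, 2, 8, 9, 3]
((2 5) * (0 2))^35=(0 5 2)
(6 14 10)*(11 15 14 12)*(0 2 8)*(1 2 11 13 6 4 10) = (0 11 15 14 1 2 8)(4 10)(6 12 13) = [11, 2, 8, 3, 10, 5, 12, 7, 0, 9, 4, 15, 13, 6, 1, 14]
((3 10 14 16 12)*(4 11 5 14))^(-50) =((3 10 4 11 5 14 16 12))^(-50) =(3 16 5 4)(10 12 14 11)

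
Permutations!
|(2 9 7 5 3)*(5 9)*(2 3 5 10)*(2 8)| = 6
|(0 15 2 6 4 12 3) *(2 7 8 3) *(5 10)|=|(0 15 7 8 3)(2 6 4 12)(5 10)|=20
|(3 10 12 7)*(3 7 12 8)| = 3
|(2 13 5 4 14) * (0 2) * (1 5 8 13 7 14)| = 12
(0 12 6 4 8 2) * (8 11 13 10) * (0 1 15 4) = (0 12 6)(1 15 4 11 13 10 8 2) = [12, 15, 1, 3, 11, 5, 0, 7, 2, 9, 8, 13, 6, 10, 14, 4]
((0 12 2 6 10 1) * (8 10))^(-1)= (0 1 10 8 6 2 12)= ((0 12 2 6 8 10 1))^(-1)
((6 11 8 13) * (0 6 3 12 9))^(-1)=((0 6 11 8 13 3 12 9))^(-1)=(0 9 12 3 13 8 11 6)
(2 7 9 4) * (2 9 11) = [0, 1, 7, 3, 9, 5, 6, 11, 8, 4, 10, 2] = (2 7 11)(4 9)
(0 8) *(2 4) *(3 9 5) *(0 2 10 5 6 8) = (2 4 10 5 3 9 6 8) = [0, 1, 4, 9, 10, 3, 8, 7, 2, 6, 5]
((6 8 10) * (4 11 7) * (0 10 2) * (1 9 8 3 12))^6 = ((0 10 6 3 12 1 9 8 2)(4 11 7))^6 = (0 9 3)(1 6 2)(8 12 10)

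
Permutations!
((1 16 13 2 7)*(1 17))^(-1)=(1 17 7 2 13 16)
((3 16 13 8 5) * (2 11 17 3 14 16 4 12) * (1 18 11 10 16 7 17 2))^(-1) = (1 12 4 3 17 7 14 5 8 13 16 10 2 11 18)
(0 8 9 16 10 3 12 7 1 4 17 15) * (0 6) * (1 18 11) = (0 8 9 16 10 3 12 7 18 11 1 4 17 15 6) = [8, 4, 2, 12, 17, 5, 0, 18, 9, 16, 3, 1, 7, 13, 14, 6, 10, 15, 11]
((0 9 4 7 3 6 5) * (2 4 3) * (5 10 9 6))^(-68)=(0 3 10)(2 4 7)(5 9 6)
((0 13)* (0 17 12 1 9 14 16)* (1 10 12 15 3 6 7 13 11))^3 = ((0 11 1 9 14 16)(3 6 7 13 17 15)(10 12))^3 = (0 9)(1 16)(3 13)(6 17)(7 15)(10 12)(11 14)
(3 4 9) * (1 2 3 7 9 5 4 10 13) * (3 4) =(1 2 4 5 3 10 13)(7 9) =[0, 2, 4, 10, 5, 3, 6, 9, 8, 7, 13, 11, 12, 1]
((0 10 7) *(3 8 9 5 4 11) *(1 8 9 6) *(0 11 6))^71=((0 10 7 11 3 9 5 4 6 1 8))^71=(0 9 8 3 1 11 6 7 4 10 5)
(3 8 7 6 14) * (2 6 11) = (2 6 14 3 8 7 11) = [0, 1, 6, 8, 4, 5, 14, 11, 7, 9, 10, 2, 12, 13, 3]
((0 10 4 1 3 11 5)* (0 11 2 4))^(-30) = (11)(1 2)(3 4) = ((0 10)(1 3 2 4)(5 11))^(-30)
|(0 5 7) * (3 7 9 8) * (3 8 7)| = |(0 5 9 7)| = 4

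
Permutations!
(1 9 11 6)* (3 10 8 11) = [0, 9, 2, 10, 4, 5, 1, 7, 11, 3, 8, 6] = (1 9 3 10 8 11 6)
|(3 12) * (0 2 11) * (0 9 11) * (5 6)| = 2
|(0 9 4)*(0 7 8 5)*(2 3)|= 6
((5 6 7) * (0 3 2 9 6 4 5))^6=(9)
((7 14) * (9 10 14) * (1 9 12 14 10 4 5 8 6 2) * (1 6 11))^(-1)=(1 11 8 5 4 9)(2 6)(7 14 12)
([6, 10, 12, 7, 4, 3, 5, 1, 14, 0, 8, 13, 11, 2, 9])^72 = [5, 8, 2, 1, 4, 7, 3, 10, 9, 6, 14, 11, 12, 13, 0]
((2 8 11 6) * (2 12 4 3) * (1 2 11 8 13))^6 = ((1 2 13)(3 11 6 12 4))^6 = (13)(3 11 6 12 4)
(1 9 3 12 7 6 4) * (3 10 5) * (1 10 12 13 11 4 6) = (1 9 12 7)(3 13 11 4 10 5) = [0, 9, 2, 13, 10, 3, 6, 1, 8, 12, 5, 4, 7, 11]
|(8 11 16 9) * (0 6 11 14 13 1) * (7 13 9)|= |(0 6 11 16 7 13 1)(8 14 9)|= 21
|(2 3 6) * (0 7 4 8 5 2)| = |(0 7 4 8 5 2 3 6)| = 8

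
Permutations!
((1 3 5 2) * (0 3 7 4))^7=((0 3 5 2 1 7 4))^7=(7)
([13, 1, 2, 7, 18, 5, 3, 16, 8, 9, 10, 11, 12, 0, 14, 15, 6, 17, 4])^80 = (18)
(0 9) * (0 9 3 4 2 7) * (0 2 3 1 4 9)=[1, 4, 7, 9, 3, 5, 6, 2, 8, 0]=(0 1 4 3 9)(2 7)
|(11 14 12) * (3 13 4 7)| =12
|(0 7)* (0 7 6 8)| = 3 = |(0 6 8)|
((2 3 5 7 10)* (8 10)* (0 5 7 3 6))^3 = ((0 5 3 7 8 10 2 6))^3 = (0 7 2 5 8 6 3 10)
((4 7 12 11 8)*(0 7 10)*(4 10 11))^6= (0 10 8 11 4 12 7)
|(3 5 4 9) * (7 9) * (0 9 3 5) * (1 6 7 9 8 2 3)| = |(0 8 2 3)(1 6 7)(4 9 5)| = 12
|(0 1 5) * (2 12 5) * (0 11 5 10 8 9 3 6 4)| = |(0 1 2 12 10 8 9 3 6 4)(5 11)| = 10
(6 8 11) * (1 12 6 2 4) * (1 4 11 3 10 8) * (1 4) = (1 12 6 4)(2 11)(3 10 8) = [0, 12, 11, 10, 1, 5, 4, 7, 3, 9, 8, 2, 6]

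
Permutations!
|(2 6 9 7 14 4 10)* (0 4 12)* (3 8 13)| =9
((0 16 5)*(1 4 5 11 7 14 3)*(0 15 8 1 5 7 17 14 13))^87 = ((0 16 11 17 14 3 5 15 8 1 4 7 13))^87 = (0 1 3 16 4 5 11 7 15 17 13 8 14)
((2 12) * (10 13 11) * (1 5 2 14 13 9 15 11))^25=(1 5 2 12 14 13)(9 15 11 10)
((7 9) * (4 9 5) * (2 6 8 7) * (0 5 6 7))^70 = (0 6 2 4)(5 8 7 9)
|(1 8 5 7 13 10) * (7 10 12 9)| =4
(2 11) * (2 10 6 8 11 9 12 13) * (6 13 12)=(2 9 6 8 11 10 13)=[0, 1, 9, 3, 4, 5, 8, 7, 11, 6, 13, 10, 12, 2]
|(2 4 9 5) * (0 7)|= 4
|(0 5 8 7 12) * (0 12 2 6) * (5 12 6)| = |(0 12 6)(2 5 8 7)| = 12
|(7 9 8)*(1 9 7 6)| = |(1 9 8 6)| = 4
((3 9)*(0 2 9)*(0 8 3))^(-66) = ((0 2 9)(3 8))^(-66) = (9)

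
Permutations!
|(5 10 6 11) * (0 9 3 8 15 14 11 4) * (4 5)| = |(0 9 3 8 15 14 11 4)(5 10 6)| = 24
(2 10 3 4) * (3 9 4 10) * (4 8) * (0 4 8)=(0 4 2 3 10 9)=[4, 1, 3, 10, 2, 5, 6, 7, 8, 0, 9]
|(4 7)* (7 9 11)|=4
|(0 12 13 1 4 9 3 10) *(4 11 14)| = 10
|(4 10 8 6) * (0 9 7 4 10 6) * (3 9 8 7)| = 4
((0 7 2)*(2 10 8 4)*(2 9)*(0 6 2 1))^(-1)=(0 1 9 4 8 10 7)(2 6)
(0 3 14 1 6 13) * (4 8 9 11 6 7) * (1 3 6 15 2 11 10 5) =(0 6 13)(1 7 4 8 9 10 5)(2 11 15)(3 14) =[6, 7, 11, 14, 8, 1, 13, 4, 9, 10, 5, 15, 12, 0, 3, 2]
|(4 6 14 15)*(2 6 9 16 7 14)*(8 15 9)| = 12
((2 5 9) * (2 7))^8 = (9)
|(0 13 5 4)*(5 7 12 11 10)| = |(0 13 7 12 11 10 5 4)| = 8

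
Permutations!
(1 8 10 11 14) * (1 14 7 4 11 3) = (14)(1 8 10 3)(4 11 7) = [0, 8, 2, 1, 11, 5, 6, 4, 10, 9, 3, 7, 12, 13, 14]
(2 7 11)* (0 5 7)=(0 5 7 11 2)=[5, 1, 0, 3, 4, 7, 6, 11, 8, 9, 10, 2]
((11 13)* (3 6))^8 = (13) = ((3 6)(11 13))^8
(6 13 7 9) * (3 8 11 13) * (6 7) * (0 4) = (0 4)(3 8 11 13 6)(7 9) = [4, 1, 2, 8, 0, 5, 3, 9, 11, 7, 10, 13, 12, 6]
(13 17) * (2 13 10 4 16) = (2 13 17 10 4 16) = [0, 1, 13, 3, 16, 5, 6, 7, 8, 9, 4, 11, 12, 17, 14, 15, 2, 10]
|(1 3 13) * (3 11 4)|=|(1 11 4 3 13)|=5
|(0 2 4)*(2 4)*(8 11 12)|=6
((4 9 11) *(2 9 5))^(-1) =(2 5 4 11 9)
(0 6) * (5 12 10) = (0 6)(5 12 10) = [6, 1, 2, 3, 4, 12, 0, 7, 8, 9, 5, 11, 10]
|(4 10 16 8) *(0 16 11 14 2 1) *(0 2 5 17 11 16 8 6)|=12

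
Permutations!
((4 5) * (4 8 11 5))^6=((5 8 11))^6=(11)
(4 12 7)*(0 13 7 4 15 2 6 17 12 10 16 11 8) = (0 13 7 15 2 6 17 12 4 10 16 11 8) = [13, 1, 6, 3, 10, 5, 17, 15, 0, 9, 16, 8, 4, 7, 14, 2, 11, 12]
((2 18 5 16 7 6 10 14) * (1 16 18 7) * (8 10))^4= ((1 16)(2 7 6 8 10 14)(5 18))^4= (18)(2 10 6)(7 14 8)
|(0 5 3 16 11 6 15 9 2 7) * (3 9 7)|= 10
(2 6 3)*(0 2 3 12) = (0 2 6 12) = [2, 1, 6, 3, 4, 5, 12, 7, 8, 9, 10, 11, 0]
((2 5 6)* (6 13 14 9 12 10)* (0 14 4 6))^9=(0 10 12 9 14)(2 6 4 13 5)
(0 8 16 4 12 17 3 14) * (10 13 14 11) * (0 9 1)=(0 8 16 4 12 17 3 11 10 13 14 9 1)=[8, 0, 2, 11, 12, 5, 6, 7, 16, 1, 13, 10, 17, 14, 9, 15, 4, 3]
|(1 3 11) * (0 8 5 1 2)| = 7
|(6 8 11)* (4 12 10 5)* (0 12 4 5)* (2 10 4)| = |(0 12 4 2 10)(6 8 11)| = 15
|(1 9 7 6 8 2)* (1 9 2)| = |(1 2 9 7 6 8)| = 6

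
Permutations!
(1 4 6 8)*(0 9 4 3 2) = [9, 3, 0, 2, 6, 5, 8, 7, 1, 4] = (0 9 4 6 8 1 3 2)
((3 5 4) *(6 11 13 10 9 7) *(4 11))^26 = (3 4 6 7 9 10 13 11 5)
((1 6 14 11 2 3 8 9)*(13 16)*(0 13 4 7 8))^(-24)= ((0 13 16 4 7 8 9 1 6 14 11 2 3))^(-24)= (0 16 7 9 6 11 3 13 4 8 1 14 2)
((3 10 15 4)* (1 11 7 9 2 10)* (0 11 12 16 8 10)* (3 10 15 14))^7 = ((0 11 7 9 2)(1 12 16 8 15 4 10 14 3))^7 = (0 7 2 11 9)(1 14 4 8 12 3 10 15 16)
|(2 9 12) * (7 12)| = |(2 9 7 12)| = 4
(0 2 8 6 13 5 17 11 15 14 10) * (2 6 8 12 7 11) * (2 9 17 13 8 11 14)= [6, 1, 12, 3, 4, 13, 8, 14, 11, 17, 0, 15, 7, 5, 10, 2, 16, 9]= (0 6 8 11 15 2 12 7 14 10)(5 13)(9 17)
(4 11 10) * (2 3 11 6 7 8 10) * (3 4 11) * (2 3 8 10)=(2 4 6 7 10 11 3 8)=[0, 1, 4, 8, 6, 5, 7, 10, 2, 9, 11, 3]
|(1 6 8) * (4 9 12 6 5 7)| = 8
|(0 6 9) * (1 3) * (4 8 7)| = 6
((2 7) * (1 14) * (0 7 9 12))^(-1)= (0 12 9 2 7)(1 14)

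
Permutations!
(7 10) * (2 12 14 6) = (2 12 14 6)(7 10) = [0, 1, 12, 3, 4, 5, 2, 10, 8, 9, 7, 11, 14, 13, 6]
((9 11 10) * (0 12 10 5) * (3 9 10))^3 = (0 9)(3 5)(11 12)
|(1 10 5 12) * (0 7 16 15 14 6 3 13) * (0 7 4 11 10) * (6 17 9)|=|(0 4 11 10 5 12 1)(3 13 7 16 15 14 17 9 6)|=63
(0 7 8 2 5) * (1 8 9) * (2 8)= (0 7 9 1 2 5)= [7, 2, 5, 3, 4, 0, 6, 9, 8, 1]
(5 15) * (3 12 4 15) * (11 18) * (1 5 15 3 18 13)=(1 5 18 11 13)(3 12 4)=[0, 5, 2, 12, 3, 18, 6, 7, 8, 9, 10, 13, 4, 1, 14, 15, 16, 17, 11]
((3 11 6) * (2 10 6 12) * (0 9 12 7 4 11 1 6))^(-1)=((0 9 12 2 10)(1 6 3)(4 11 7))^(-1)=(0 10 2 12 9)(1 3 6)(4 7 11)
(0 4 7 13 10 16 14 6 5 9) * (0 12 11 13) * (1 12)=[4, 12, 2, 3, 7, 9, 5, 0, 8, 1, 16, 13, 11, 10, 6, 15, 14]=(0 4 7)(1 12 11 13 10 16 14 6 5 9)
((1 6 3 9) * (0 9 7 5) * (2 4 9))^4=(0 1 5 9 7 4 3 2 6)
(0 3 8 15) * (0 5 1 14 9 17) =[3, 14, 2, 8, 4, 1, 6, 7, 15, 17, 10, 11, 12, 13, 9, 5, 16, 0] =(0 3 8 15 5 1 14 9 17)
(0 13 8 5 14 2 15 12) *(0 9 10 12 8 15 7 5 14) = (0 13 15 8 14 2 7 5)(9 10 12) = [13, 1, 7, 3, 4, 0, 6, 5, 14, 10, 12, 11, 9, 15, 2, 8]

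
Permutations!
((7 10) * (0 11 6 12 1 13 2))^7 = (13)(7 10)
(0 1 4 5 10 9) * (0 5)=(0 1 4)(5 10 9)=[1, 4, 2, 3, 0, 10, 6, 7, 8, 5, 9]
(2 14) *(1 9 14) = [0, 9, 1, 3, 4, 5, 6, 7, 8, 14, 10, 11, 12, 13, 2] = (1 9 14 2)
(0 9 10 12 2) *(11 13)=(0 9 10 12 2)(11 13)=[9, 1, 0, 3, 4, 5, 6, 7, 8, 10, 12, 13, 2, 11]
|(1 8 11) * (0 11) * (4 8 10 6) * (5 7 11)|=9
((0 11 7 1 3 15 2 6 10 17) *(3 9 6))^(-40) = (17)(2 15 3)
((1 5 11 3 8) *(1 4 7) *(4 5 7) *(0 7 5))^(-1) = ((0 7 1 5 11 3 8))^(-1) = (0 8 3 11 5 1 7)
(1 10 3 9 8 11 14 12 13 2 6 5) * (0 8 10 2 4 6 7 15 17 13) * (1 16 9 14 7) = [8, 2, 1, 14, 6, 16, 5, 15, 11, 10, 3, 7, 0, 4, 12, 17, 9, 13] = (0 8 11 7 15 17 13 4 6 5 16 9 10 3 14 12)(1 2)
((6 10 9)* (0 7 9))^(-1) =(0 10 6 9 7)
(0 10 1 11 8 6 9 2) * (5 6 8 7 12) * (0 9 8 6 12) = (0 10 1 11 7)(2 9)(5 12)(6 8) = [10, 11, 9, 3, 4, 12, 8, 0, 6, 2, 1, 7, 5]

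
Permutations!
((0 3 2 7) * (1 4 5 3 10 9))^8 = (0 7 2 3 5 4 1 9 10)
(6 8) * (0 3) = (0 3)(6 8) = [3, 1, 2, 0, 4, 5, 8, 7, 6]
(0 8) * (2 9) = [8, 1, 9, 3, 4, 5, 6, 7, 0, 2] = (0 8)(2 9)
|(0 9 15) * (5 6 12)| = 3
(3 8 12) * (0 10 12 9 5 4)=(0 10 12 3 8 9 5 4)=[10, 1, 2, 8, 0, 4, 6, 7, 9, 5, 12, 11, 3]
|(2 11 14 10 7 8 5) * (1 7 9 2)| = |(1 7 8 5)(2 11 14 10 9)| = 20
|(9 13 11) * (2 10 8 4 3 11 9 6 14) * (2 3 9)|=|(2 10 8 4 9 13)(3 11 6 14)|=12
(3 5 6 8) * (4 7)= (3 5 6 8)(4 7)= [0, 1, 2, 5, 7, 6, 8, 4, 3]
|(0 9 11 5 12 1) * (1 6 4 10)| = 9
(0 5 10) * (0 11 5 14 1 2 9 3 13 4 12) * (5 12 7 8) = (0 14 1 2 9 3 13 4 7 8 5 10 11 12) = [14, 2, 9, 13, 7, 10, 6, 8, 5, 3, 11, 12, 0, 4, 1]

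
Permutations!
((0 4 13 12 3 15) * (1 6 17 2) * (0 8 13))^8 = (17)(3 13 15 12 8)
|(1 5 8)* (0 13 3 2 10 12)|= 6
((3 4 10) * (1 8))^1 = (1 8)(3 4 10)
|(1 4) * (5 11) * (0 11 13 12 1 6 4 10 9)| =8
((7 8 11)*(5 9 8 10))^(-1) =((5 9 8 11 7 10))^(-1) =(5 10 7 11 8 9)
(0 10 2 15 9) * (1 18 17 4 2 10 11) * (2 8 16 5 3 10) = (0 11 1 18 17 4 8 16 5 3 10 2 15 9) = [11, 18, 15, 10, 8, 3, 6, 7, 16, 0, 2, 1, 12, 13, 14, 9, 5, 4, 17]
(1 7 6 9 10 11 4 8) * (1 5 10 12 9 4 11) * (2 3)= (1 7 6 4 8 5 10)(2 3)(9 12)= [0, 7, 3, 2, 8, 10, 4, 6, 5, 12, 1, 11, 9]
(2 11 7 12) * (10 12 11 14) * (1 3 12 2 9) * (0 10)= (0 10 2 14)(1 3 12 9)(7 11)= [10, 3, 14, 12, 4, 5, 6, 11, 8, 1, 2, 7, 9, 13, 0]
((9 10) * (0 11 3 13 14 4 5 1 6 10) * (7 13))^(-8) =((0 11 3 7 13 14 4 5 1 6 10 9))^(-8) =(0 13 1)(3 4 10)(5 9 7)(6 11 14)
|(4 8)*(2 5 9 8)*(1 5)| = |(1 5 9 8 4 2)| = 6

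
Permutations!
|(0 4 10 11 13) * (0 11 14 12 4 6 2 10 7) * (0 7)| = |(0 6 2 10 14 12 4)(11 13)| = 14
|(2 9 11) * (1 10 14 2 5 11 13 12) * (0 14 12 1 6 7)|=10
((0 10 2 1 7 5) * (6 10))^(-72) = ((0 6 10 2 1 7 5))^(-72) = (0 7 2 6 5 1 10)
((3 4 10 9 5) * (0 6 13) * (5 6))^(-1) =((0 5 3 4 10 9 6 13))^(-1) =(0 13 6 9 10 4 3 5)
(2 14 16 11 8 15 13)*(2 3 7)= (2 14 16 11 8 15 13 3 7)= [0, 1, 14, 7, 4, 5, 6, 2, 15, 9, 10, 8, 12, 3, 16, 13, 11]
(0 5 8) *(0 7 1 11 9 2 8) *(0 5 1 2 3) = (0 1 11 9 3)(2 8 7) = [1, 11, 8, 0, 4, 5, 6, 2, 7, 3, 10, 9]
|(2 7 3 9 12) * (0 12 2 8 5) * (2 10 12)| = 9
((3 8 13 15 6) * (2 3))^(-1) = ((2 3 8 13 15 6))^(-1) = (2 6 15 13 8 3)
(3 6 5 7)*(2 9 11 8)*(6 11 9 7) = [0, 1, 7, 11, 4, 6, 5, 3, 2, 9, 10, 8] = (2 7 3 11 8)(5 6)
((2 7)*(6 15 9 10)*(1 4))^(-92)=((1 4)(2 7)(6 15 9 10))^(-92)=(15)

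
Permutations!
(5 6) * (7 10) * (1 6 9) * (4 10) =[0, 6, 2, 3, 10, 9, 5, 4, 8, 1, 7] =(1 6 5 9)(4 10 7)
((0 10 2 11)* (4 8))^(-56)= (11)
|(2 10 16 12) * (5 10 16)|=6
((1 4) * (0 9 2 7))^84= ((0 9 2 7)(1 4))^84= (9)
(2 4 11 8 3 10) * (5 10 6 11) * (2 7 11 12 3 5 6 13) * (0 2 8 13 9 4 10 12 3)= (0 2 10 7 11 13 8 5 12)(3 9 4 6)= [2, 1, 10, 9, 6, 12, 3, 11, 5, 4, 7, 13, 0, 8]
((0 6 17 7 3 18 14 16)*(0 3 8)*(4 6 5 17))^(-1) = ((0 5 17 7 8)(3 18 14 16)(4 6))^(-1) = (0 8 7 17 5)(3 16 14 18)(4 6)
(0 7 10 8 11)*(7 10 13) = (0 10 8 11)(7 13) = [10, 1, 2, 3, 4, 5, 6, 13, 11, 9, 8, 0, 12, 7]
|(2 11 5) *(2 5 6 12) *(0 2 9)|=6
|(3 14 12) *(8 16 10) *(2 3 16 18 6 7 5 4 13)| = 13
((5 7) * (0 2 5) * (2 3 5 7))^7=(0 5 7 3 2)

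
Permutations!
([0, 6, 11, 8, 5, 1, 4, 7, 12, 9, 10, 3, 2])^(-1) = [0, 5, 12, 11, 6, 4, 1, 7, 3, 9, 10, 2, 8]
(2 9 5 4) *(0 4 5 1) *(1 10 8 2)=[4, 0, 9, 3, 1, 5, 6, 7, 2, 10, 8]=(0 4 1)(2 9 10 8)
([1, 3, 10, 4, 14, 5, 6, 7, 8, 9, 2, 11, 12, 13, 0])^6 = (0 1 3 4 14)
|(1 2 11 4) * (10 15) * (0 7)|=4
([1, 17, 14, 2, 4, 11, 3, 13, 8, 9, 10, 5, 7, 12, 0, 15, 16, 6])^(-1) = [14, 0, 3, 6, 4, 11, 17, 12, 8, 9, 10, 5, 13, 7, 2, 15, 16, 1]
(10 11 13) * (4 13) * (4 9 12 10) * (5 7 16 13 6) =(4 6 5 7 16 13)(9 12 10 11) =[0, 1, 2, 3, 6, 7, 5, 16, 8, 12, 11, 9, 10, 4, 14, 15, 13]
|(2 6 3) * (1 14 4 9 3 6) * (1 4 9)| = 6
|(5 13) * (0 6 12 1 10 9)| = 6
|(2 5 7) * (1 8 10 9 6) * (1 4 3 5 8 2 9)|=12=|(1 2 8 10)(3 5 7 9 6 4)|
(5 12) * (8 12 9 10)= (5 9 10 8 12)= [0, 1, 2, 3, 4, 9, 6, 7, 12, 10, 8, 11, 5]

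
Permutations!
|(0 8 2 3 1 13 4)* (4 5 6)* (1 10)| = |(0 8 2 3 10 1 13 5 6 4)| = 10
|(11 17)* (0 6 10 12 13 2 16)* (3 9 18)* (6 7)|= |(0 7 6 10 12 13 2 16)(3 9 18)(11 17)|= 24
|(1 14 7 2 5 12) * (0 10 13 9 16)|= 30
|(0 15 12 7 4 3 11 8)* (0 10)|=|(0 15 12 7 4 3 11 8 10)|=9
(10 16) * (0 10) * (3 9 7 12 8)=[10, 1, 2, 9, 4, 5, 6, 12, 3, 7, 16, 11, 8, 13, 14, 15, 0]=(0 10 16)(3 9 7 12 8)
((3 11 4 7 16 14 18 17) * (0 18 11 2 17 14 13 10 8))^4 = (0 4 10 14 16)(2 17 3)(7 8 11 13 18)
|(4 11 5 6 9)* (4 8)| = |(4 11 5 6 9 8)| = 6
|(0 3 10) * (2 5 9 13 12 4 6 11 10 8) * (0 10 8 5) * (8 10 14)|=|(0 3 5 9 13 12 4 6 11 10 14 8 2)|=13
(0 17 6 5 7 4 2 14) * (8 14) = (0 17 6 5 7 4 2 8 14) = [17, 1, 8, 3, 2, 7, 5, 4, 14, 9, 10, 11, 12, 13, 0, 15, 16, 6]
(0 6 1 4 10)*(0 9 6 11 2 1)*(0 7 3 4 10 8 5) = (0 11 2 1 10 9 6 7 3 4 8 5) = [11, 10, 1, 4, 8, 0, 7, 3, 5, 6, 9, 2]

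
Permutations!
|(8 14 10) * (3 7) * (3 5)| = 3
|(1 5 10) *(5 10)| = 2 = |(1 10)|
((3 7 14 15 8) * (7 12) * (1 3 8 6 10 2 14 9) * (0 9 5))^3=(0 3 5 1 7 9 12)(2 6 14 10 15)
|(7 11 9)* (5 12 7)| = 5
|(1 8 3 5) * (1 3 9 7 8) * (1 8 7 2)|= 4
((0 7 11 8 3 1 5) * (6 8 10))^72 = ((0 7 11 10 6 8 3 1 5))^72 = (11)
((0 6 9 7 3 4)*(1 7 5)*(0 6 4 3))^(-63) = ((0 4 6 9 5 1 7))^(-63) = (9)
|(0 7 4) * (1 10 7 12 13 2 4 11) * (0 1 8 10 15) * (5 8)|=|(0 12 13 2 4 1 15)(5 8 10 7 11)|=35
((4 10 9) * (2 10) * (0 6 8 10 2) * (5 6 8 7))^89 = (0 4 9 10 8)(5 7 6)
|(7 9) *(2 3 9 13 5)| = |(2 3 9 7 13 5)| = 6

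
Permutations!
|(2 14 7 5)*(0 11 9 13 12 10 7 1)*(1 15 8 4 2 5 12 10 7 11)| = |(0 1)(2 14 15 8 4)(7 12)(9 13 10 11)| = 20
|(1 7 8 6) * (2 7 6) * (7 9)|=|(1 6)(2 9 7 8)|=4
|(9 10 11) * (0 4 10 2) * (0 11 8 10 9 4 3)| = 4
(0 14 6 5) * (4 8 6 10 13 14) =(0 4 8 6 5)(10 13 14) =[4, 1, 2, 3, 8, 0, 5, 7, 6, 9, 13, 11, 12, 14, 10]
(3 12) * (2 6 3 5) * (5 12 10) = (12)(2 6 3 10 5) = [0, 1, 6, 10, 4, 2, 3, 7, 8, 9, 5, 11, 12]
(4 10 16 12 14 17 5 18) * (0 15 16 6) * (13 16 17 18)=[15, 1, 2, 3, 10, 13, 0, 7, 8, 9, 6, 11, 14, 16, 18, 17, 12, 5, 4]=(0 15 17 5 13 16 12 14 18 4 10 6)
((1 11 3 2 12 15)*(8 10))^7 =(1 11 3 2 12 15)(8 10)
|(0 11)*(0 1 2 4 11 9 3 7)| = 4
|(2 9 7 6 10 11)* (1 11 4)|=8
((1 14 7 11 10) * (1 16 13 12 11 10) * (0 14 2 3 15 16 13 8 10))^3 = (1 15 10 11 3 8 12 2 16 13)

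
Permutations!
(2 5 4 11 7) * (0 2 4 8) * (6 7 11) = (11)(0 2 5 8)(4 6 7) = [2, 1, 5, 3, 6, 8, 7, 4, 0, 9, 10, 11]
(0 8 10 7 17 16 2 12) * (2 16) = [8, 1, 12, 3, 4, 5, 6, 17, 10, 9, 7, 11, 0, 13, 14, 15, 16, 2] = (0 8 10 7 17 2 12)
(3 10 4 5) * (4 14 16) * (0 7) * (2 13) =[7, 1, 13, 10, 5, 3, 6, 0, 8, 9, 14, 11, 12, 2, 16, 15, 4] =(0 7)(2 13)(3 10 14 16 4 5)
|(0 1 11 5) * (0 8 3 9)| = 7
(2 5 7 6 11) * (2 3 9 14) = [0, 1, 5, 9, 4, 7, 11, 6, 8, 14, 10, 3, 12, 13, 2] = (2 5 7 6 11 3 9 14)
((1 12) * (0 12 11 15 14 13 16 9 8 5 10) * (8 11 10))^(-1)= (0 10 1 12)(5 8)(9 16 13 14 15 11)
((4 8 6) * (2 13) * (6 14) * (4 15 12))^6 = (15)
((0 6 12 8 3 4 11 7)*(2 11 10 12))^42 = ((0 6 2 11 7)(3 4 10 12 8))^42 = (0 2 7 6 11)(3 10 8 4 12)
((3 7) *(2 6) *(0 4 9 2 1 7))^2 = (0 9 6 7)(1 3 4 2)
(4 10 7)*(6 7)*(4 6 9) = (4 10 9)(6 7) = [0, 1, 2, 3, 10, 5, 7, 6, 8, 4, 9]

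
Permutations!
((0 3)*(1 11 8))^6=((0 3)(1 11 8))^6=(11)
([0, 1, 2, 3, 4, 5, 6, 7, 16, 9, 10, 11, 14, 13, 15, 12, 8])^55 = (8 16)(12 14 15)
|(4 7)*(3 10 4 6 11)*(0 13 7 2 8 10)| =|(0 13 7 6 11 3)(2 8 10 4)| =12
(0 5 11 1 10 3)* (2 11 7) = (0 5 7 2 11 1 10 3) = [5, 10, 11, 0, 4, 7, 6, 2, 8, 9, 3, 1]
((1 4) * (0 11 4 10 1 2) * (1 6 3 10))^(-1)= (0 2 4 11)(3 6 10)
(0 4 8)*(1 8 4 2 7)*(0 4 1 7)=(0 2)(1 8 4)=[2, 8, 0, 3, 1, 5, 6, 7, 4]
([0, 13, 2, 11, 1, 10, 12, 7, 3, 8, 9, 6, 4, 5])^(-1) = (1 4 12 6 11 3 8 9 10 5 13)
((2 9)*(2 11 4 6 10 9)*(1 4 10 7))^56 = ((1 4 6 7)(9 11 10))^56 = (9 10 11)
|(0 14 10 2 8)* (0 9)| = |(0 14 10 2 8 9)| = 6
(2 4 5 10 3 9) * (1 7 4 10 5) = (1 7 4)(2 10 3 9) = [0, 7, 10, 9, 1, 5, 6, 4, 8, 2, 3]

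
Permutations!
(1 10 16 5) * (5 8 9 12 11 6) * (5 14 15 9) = (1 10 16 8 5)(6 14 15 9 12 11) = [0, 10, 2, 3, 4, 1, 14, 7, 5, 12, 16, 6, 11, 13, 15, 9, 8]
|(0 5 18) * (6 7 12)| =3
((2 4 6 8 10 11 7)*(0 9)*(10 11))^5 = (0 9)(2 7 11 8 6 4) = ((0 9)(2 4 6 8 11 7))^5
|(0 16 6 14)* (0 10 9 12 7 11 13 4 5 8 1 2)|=|(0 16 6 14 10 9 12 7 11 13 4 5 8 1 2)|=15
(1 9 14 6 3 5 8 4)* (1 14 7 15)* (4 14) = [0, 9, 2, 5, 4, 8, 3, 15, 14, 7, 10, 11, 12, 13, 6, 1] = (1 9 7 15)(3 5 8 14 6)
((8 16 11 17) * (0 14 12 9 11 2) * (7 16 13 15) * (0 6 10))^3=((0 14 12 9 11 17 8 13 15 7 16 2 6 10))^3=(0 9 8 7 6 14 11 13 16 10 12 17 15 2)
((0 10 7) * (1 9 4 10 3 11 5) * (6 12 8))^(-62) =((0 3 11 5 1 9 4 10 7)(6 12 8))^(-62) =(0 3 11 5 1 9 4 10 7)(6 12 8)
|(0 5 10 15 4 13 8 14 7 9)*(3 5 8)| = |(0 8 14 7 9)(3 5 10 15 4 13)| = 30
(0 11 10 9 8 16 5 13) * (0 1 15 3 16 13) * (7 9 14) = [11, 15, 2, 16, 4, 0, 6, 9, 13, 8, 14, 10, 12, 1, 7, 3, 5] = (0 11 10 14 7 9 8 13 1 15 3 16 5)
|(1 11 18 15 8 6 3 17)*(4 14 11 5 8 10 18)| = 6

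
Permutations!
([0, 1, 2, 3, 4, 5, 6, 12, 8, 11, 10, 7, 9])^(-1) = [0, 1, 2, 3, 4, 5, 6, 11, 8, 12, 10, 9, 7]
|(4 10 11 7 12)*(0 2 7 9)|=|(0 2 7 12 4 10 11 9)|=8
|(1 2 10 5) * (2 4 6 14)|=|(1 4 6 14 2 10 5)|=7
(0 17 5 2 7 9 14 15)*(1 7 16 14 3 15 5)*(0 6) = (0 17 1 7 9 3 15 6)(2 16 14 5) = [17, 7, 16, 15, 4, 2, 0, 9, 8, 3, 10, 11, 12, 13, 5, 6, 14, 1]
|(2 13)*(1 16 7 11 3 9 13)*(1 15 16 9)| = 9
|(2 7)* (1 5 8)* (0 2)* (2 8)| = 6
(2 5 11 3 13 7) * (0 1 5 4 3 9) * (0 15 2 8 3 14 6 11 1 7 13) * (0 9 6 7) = (1 5)(2 4 14 7 8 3 9 15)(6 11) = [0, 5, 4, 9, 14, 1, 11, 8, 3, 15, 10, 6, 12, 13, 7, 2]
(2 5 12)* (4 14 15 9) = (2 5 12)(4 14 15 9) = [0, 1, 5, 3, 14, 12, 6, 7, 8, 4, 10, 11, 2, 13, 15, 9]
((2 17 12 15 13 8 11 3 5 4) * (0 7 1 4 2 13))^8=(0 5 4 12 11 7 2 13 15 3 1 17 8)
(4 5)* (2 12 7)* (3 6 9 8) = (2 12 7)(3 6 9 8)(4 5) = [0, 1, 12, 6, 5, 4, 9, 2, 3, 8, 10, 11, 7]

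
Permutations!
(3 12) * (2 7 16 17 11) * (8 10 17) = [0, 1, 7, 12, 4, 5, 6, 16, 10, 9, 17, 2, 3, 13, 14, 15, 8, 11] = (2 7 16 8 10 17 11)(3 12)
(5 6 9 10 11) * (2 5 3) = (2 5 6 9 10 11 3) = [0, 1, 5, 2, 4, 6, 9, 7, 8, 10, 11, 3]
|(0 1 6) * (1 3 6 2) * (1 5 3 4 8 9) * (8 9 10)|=|(0 4 9 1 2 5 3 6)(8 10)|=8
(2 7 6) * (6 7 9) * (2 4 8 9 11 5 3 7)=[0, 1, 11, 7, 8, 3, 4, 2, 9, 6, 10, 5]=(2 11 5 3 7)(4 8 9 6)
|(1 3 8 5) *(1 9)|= 5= |(1 3 8 5 9)|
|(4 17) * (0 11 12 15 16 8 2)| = 14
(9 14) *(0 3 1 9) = (0 3 1 9 14) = [3, 9, 2, 1, 4, 5, 6, 7, 8, 14, 10, 11, 12, 13, 0]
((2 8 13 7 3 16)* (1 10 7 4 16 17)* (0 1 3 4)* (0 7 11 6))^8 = (17)(0 11 1 6 10)(2 13 4)(7 16 8)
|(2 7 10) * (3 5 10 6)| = 6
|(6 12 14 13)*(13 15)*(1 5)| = 10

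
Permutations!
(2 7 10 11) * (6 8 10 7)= (2 6 8 10 11)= [0, 1, 6, 3, 4, 5, 8, 7, 10, 9, 11, 2]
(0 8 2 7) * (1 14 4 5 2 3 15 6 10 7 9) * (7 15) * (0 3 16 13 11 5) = (0 8 16 13 11 5 2 9 1 14 4)(3 7)(6 10 15) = [8, 14, 9, 7, 0, 2, 10, 3, 16, 1, 15, 5, 12, 11, 4, 6, 13]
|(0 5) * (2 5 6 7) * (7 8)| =|(0 6 8 7 2 5)| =6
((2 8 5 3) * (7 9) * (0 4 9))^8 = (9) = ((0 4 9 7)(2 8 5 3))^8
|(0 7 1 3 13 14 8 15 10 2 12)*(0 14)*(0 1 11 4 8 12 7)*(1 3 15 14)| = |(1 15 10 2 7 11 4 8 14 12)(3 13)| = 10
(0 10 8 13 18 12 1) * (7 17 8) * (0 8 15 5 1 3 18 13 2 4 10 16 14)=[16, 8, 4, 18, 10, 1, 6, 17, 2, 9, 7, 11, 3, 13, 0, 5, 14, 15, 12]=(0 16 14)(1 8 2 4 10 7 17 15 5)(3 18 12)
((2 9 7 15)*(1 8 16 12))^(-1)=(1 12 16 8)(2 15 7 9)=((1 8 16 12)(2 9 7 15))^(-1)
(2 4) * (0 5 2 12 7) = (0 5 2 4 12 7) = [5, 1, 4, 3, 12, 2, 6, 0, 8, 9, 10, 11, 7]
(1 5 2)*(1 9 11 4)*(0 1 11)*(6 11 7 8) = (0 1 5 2 9)(4 7 8 6 11) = [1, 5, 9, 3, 7, 2, 11, 8, 6, 0, 10, 4]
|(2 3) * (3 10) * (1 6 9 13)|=12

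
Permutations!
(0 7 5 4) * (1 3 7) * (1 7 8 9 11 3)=[7, 1, 2, 8, 0, 4, 6, 5, 9, 11, 10, 3]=(0 7 5 4)(3 8 9 11)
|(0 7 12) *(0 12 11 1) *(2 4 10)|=12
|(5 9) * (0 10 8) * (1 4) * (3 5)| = 6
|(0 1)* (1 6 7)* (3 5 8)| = 12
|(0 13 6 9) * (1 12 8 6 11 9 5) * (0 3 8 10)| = |(0 13 11 9 3 8 6 5 1 12 10)| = 11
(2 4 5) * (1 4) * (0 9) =(0 9)(1 4 5 2) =[9, 4, 1, 3, 5, 2, 6, 7, 8, 0]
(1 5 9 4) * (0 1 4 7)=[1, 5, 2, 3, 4, 9, 6, 0, 8, 7]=(0 1 5 9 7)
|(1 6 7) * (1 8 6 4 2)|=|(1 4 2)(6 7 8)|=3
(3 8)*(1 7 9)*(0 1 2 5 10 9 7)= (0 1)(2 5 10 9)(3 8)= [1, 0, 5, 8, 4, 10, 6, 7, 3, 2, 9]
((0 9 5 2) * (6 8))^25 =((0 9 5 2)(6 8))^25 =(0 9 5 2)(6 8)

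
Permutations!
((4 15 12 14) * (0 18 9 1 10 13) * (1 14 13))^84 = ((0 18 9 14 4 15 12 13)(1 10))^84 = (0 4)(9 12)(13 14)(15 18)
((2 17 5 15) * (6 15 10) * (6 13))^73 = ((2 17 5 10 13 6 15))^73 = (2 10 15 5 6 17 13)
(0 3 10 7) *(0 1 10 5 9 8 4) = (0 3 5 9 8 4)(1 10 7) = [3, 10, 2, 5, 0, 9, 6, 1, 4, 8, 7]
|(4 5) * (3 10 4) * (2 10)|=5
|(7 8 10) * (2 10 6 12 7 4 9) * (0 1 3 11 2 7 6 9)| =|(0 1 3 11 2 10 4)(6 12)(7 8 9)| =42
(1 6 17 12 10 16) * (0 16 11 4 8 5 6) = (0 16 1)(4 8 5 6 17 12 10 11) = [16, 0, 2, 3, 8, 6, 17, 7, 5, 9, 11, 4, 10, 13, 14, 15, 1, 12]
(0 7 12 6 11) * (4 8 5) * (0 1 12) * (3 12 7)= [3, 7, 2, 12, 8, 4, 11, 0, 5, 9, 10, 1, 6]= (0 3 12 6 11 1 7)(4 8 5)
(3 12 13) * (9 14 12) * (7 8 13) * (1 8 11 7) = (1 8 13 3 9 14 12)(7 11) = [0, 8, 2, 9, 4, 5, 6, 11, 13, 14, 10, 7, 1, 3, 12]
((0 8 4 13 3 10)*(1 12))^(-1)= (0 10 3 13 4 8)(1 12)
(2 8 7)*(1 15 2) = (1 15 2 8 7) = [0, 15, 8, 3, 4, 5, 6, 1, 7, 9, 10, 11, 12, 13, 14, 2]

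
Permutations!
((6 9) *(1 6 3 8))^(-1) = ((1 6 9 3 8))^(-1) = (1 8 3 9 6)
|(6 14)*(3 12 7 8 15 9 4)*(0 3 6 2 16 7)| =9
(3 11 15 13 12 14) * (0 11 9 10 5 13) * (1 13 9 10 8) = [11, 13, 2, 10, 4, 9, 6, 7, 1, 8, 5, 15, 14, 12, 3, 0] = (0 11 15)(1 13 12 14 3 10 5 9 8)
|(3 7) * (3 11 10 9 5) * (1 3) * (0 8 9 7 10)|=9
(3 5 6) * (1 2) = [0, 2, 1, 5, 4, 6, 3] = (1 2)(3 5 6)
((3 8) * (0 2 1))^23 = ((0 2 1)(3 8))^23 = (0 1 2)(3 8)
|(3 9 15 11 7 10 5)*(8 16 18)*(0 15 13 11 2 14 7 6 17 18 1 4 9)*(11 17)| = 8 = |(0 15 2 14 7 10 5 3)(1 4 9 13 17 18 8 16)(6 11)|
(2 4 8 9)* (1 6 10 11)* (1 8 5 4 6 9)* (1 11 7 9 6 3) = [0, 6, 3, 1, 5, 4, 10, 9, 11, 2, 7, 8] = (1 6 10 7 9 2 3)(4 5)(8 11)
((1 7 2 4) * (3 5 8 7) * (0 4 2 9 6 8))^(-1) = (0 5 3 1 4)(6 9 7 8)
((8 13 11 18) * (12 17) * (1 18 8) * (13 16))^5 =(1 18)(8 16 13 11)(12 17)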